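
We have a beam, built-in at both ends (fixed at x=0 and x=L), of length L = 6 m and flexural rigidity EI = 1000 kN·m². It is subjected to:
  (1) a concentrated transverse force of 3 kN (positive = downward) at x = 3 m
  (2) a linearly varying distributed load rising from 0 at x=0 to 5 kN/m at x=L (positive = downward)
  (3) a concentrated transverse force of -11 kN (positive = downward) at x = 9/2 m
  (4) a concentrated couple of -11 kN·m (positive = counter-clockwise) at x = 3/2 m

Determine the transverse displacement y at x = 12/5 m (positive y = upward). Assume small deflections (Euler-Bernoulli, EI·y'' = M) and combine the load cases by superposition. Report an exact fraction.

Load 1 — point force P=3 kN at a=3 m (b=L-a=3):
  y_1 = -Pb²x²(3aL-(3a+b)x)/(6L³EI)  [x≤a] = -3·3²·(12/5)²·(3·3·6-(3·3+3)·(12/5))/(6·6³·1000) = -189/62500 m
Load 2 — triangular load w₀=5 kN/m (0→w₀ over full span):
  y_2 = -w₀x²(L-x)²(x+2L)/(120LEI) = -5·(12/5)²·(6-(12/5))²·((12/5)+2·6)/(120·6·1000) = -2916/390625 m
Load 3 — point force P=-11 kN at a=9/2 m (b=L-a=3/2):
  y_3 = -Pb²x²(3aL-(3a+b)x)/(6L³EI)  [x≤a] = -(-11)·(3/2)²·(12/5)²·(3·(9/2)·6-(3·(9/2)+(3/2))·(12/5))/(6·6³·1000) = 99/20000 m
Load 4 — applied couple M₀=-11 kN·m at a=3/2 m (b=L-a=9/2):
  y_4 = (R_Ax³/6 - M_Ax²/2 - M₀(x-a)²/2)/EI  [x>a] with R_A=-33/16, M_A=33/16 = ((-33/16)·(12/5)³/6 - (33/16)·(12/5)²/2 - (-11)·((12/5)-(3/2))²/2)/1000 = -6237/1000000 m
Superposition: y = Σ y_i = -294399/25000000 m ≈ -0.011776 m

y(12/5) = -294399/25000000 m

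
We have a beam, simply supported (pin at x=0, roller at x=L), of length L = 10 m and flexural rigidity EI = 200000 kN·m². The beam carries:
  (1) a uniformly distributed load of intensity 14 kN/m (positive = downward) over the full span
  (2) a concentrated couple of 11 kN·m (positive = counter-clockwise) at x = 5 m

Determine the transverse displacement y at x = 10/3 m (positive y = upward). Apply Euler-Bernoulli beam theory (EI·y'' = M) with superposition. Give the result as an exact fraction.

Load 1 — uniform load w=14 kN/m over full span:
  y_1 = -wx(L³-2Lx²+x³)/(24EI) = -14·(10/3)·(10³-2·10·(10/3)²+(10/3)³)/(24·200000) = -77/9720 m
Load 2 — applied couple M₀=11 kN·m at a=5 m (b=L-a=5):
  y_2 = (M₀x³/(6L)+C₁x)/EI  [x≤a] with C₁=M₀(3b²-L²)/(6L)=-55/12 = (11·(10/3)³/(6·10)+(-55/12)·(10/3))/200000 = -11/259200 m
Superposition: y = Σ y_i = -6193/777600 m ≈ -0.007964 m

y(10/3) = -6193/777600 m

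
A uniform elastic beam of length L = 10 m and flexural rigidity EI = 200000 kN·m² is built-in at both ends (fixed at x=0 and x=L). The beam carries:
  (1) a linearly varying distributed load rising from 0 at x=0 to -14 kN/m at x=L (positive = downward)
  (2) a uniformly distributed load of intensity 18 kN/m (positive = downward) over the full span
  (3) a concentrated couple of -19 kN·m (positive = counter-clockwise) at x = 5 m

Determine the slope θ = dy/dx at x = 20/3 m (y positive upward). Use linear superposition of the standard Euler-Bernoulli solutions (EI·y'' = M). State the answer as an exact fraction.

Load 1 — triangular load w₀=-14 kN/m (0→w₀ over full span):
  θ_1 = -w₀(2x(L-x)(L-2x)(x+2L)+x²(L-x)²)/(120LEI) = -(-14)·(2·(20/3)·(10-(20/3))·(10-2·(20/3))·((20/3)+2·10)+(20/3)²·(10-(20/3))²)/(120·10·200000) = -49/243000 rad
Load 2 — uniform load w=18 kN/m over full span:
  θ_2 = -wx(L-x)(L-2x)/(12EI) = -18·(20/3)·(10-(20/3))·(10-2·(20/3))/(12·200000) = 1/1800 rad
Load 3 — applied couple M₀=-19 kN·m at a=5 m (b=L-a=5):
  θ_3 = (R_Ax²/2 - M_Ax - M₀(x-a))/EI  [x>a] with R_A=-57/20, M_A=-19/4 = ((-57/20)·(20/3)²/2 - (-19/4)·(20/3) - (-19)·((20/3)-5))/200000 = 0 rad
Superposition: θ = Σ θ_i = 43/121500 rad ≈ 0.000354 rad

θ(20/3) = 43/121500 rad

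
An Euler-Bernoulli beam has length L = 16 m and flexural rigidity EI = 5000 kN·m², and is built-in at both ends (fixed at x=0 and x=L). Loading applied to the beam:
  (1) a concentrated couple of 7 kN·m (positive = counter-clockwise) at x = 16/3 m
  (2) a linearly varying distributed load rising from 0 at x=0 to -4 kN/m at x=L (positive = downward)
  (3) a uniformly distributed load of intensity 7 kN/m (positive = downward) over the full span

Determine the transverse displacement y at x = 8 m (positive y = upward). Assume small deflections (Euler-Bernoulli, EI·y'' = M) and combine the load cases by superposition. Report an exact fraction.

Load 1 — applied couple M₀=7 kN·m at a=16/3 m (b=L-a=32/3):
  y_1 = (R_Ax³/6 - M_Ax²/2 - M₀(x-a)²/2)/EI  [x>a] with R_A=7/12, M_A=0 = ((7/12)·8³/6 - 0·8²/2 - 7·(8-(16/3))²/2)/5000 = 28/5625 m
Load 2 — triangular load w₀=-4 kN/m (0→w₀ over full span):
  y_2 = -w₀x²(L-x)²(x+2L)/(120LEI) = -(-4)·8²·(16-8)²·(8+2·16)/(120·16·5000) = 128/1875 m
Load 3 — uniform load w=7 kN/m over full span:
  y_3 = -wx²(L-x)²/(24EI) = -7·8²·(16-8)²/(24·5000) = -448/1875 m
Superposition: y = Σ y_i = -932/5625 m ≈ -0.165689 m

y(8) = -932/5625 m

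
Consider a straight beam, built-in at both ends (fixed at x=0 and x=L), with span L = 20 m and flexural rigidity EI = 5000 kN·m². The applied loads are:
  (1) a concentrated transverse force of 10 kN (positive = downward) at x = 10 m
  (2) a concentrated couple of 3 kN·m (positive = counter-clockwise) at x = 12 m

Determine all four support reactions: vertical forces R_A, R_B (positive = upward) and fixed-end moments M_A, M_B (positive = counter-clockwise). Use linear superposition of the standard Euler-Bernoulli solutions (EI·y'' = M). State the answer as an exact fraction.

R_A = 652/125 kN, M_A = 649/25 kN·m, R_B = 598/125 kN, M_B = -616/25 kN·m

Load 1 — point force P=10 kN at a=10 m (b=L-a=10):
  R_A = Pb²(3a+b)/L³ = 10·10²·(3·10+10)/20³ = 5 kN
  M_A = Pab²/L² = 10·10·10²/20² = 25 kN·m
  R_B = Pa²(a+3b)/L³ = 10·10²·(10+3·10)/20³ = 5 kN
  M_B = -Pa²b/L² = -10·10²·10/20² = -25 kN·m
Load 2 — applied couple M₀=3 kN·m at a=12 m (b=L-a=8):
  R_A = 6M₀ab/L³ = 6·3·12·8/20³ = 27/125 kN
  M_A = M₀b(2a-b)/L² = 3·8·(2·12-8)/20² = 24/25 kN·m
  R_B = -6M₀ab/L³ = -6·3·12·8/20³ = -27/125 kN
  M_B = M₀a(2b-a)/L² = 3·12·(2·8-12)/20² = 9/25 kN·m
Superposition: R_A = 652/125 kN, M_A = 649/25 kN·m, R_B = 598/125 kN, M_B = -616/25 kN·m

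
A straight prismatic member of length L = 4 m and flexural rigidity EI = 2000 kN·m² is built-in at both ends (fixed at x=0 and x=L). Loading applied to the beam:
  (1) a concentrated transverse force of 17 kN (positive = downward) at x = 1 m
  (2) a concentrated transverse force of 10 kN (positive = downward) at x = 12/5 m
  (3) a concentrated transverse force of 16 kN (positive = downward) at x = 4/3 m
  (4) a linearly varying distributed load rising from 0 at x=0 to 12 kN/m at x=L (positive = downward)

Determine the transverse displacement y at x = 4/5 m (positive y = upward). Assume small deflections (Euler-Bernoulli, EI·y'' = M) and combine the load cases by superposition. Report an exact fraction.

y(4/5) = -15766991/5062500000 m

Load 1 — point force P=17 kN at a=1 m (b=L-a=3):
  y_1 = -Pb²x²(3aL-(3a+b)x)/(6L³EI)  [x≤a] = -17·3²·(4/5)²·(3·1·4-(3·1+3)·(4/5))/(6·4³·2000) = -459/500000 m
Load 2 — point force P=10 kN at a=12/5 m (b=L-a=8/5):
  y_2 = -Pb²x²(3aL-(3a+b)x)/(6L³EI)  [x≤a] = -10·(8/5)²·(4/5)²·(3·(12/5)·4-(3·(12/5)+(8/5))·(4/5))/(6·4³·2000) = -544/1171875 m
Load 3 — point force P=16 kN at a=4/3 m (b=L-a=8/3):
  y_3 = -Pb²x²(3aL-(3a+b)x)/(6L³EI)  [x≤a] = -16·(8/3)²·(4/5)²·(3·(4/3)·4-(3·(4/3)+(8/3))·(4/5))/(6·4³·2000) = -256/253125 m
Load 4 — triangular load w₀=12 kN/m (0→w₀ over full span):
  y_4 = -w₀x²(L-x)²(x+2L)/(120LEI) = -12·(4/5)²·(4-(4/5))²·((4/5)+2·4)/(120·4·2000) = -1408/1953125 m
Superposition: y = Σ y_i = -15766991/5062500000 m ≈ -0.003114 m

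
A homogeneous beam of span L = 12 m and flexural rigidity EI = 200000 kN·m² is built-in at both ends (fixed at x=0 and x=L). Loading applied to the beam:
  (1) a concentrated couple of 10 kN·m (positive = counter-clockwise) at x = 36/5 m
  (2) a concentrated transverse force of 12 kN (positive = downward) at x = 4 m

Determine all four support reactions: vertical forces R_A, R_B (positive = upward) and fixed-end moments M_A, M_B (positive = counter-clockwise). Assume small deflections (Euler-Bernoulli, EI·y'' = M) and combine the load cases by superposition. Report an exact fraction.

R_A = 454/45 kN, M_A = 368/15 kN·m, R_B = 86/45 kN, M_B = -142/15 kN·m

Load 1 — applied couple M₀=10 kN·m at a=36/5 m (b=L-a=24/5):
  R_A = 6M₀ab/L³ = 6·10·(36/5)·(24/5)/12³ = 6/5 kN
  M_A = M₀b(2a-b)/L² = 10·(24/5)·(2·(36/5)-(24/5))/12² = 16/5 kN·m
  R_B = -6M₀ab/L³ = -6·10·(36/5)·(24/5)/12³ = -6/5 kN
  M_B = M₀a(2b-a)/L² = 10·(36/5)·(2·(24/5)-(36/5))/12² = 6/5 kN·m
Load 2 — point force P=12 kN at a=4 m (b=L-a=8):
  R_A = Pb²(3a+b)/L³ = 12·8²·(3·4+8)/12³ = 80/9 kN
  M_A = Pab²/L² = 12·4·8²/12² = 64/3 kN·m
  R_B = Pa²(a+3b)/L³ = 12·4²·(4+3·8)/12³ = 28/9 kN
  M_B = -Pa²b/L² = -12·4²·8/12² = -32/3 kN·m
Superposition: R_A = 454/45 kN, M_A = 368/15 kN·m, R_B = 86/45 kN, M_B = -142/15 kN·m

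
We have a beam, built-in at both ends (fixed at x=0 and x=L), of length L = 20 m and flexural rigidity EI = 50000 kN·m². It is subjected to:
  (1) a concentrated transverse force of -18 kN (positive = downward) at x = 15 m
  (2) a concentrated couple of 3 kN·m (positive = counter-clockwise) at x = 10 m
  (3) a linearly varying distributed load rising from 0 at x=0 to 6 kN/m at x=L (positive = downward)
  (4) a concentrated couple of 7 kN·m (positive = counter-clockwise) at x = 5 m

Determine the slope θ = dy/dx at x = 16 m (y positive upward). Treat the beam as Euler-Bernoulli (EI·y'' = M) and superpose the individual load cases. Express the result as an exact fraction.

θ(16) = 117/50000 rad

Load 1 — point force P=-18 kN at a=15 m (b=L-a=5):
  θ_1 = Pa²(L-x)(2bL-(3b+a)(L-x))/(2L³EI)  [x>a] = (-18)·15²·(20-16)·(2·5·20-(3·5+15)·(20-16))/(2·20³·50000) = -81/50000 rad
Load 2 — applied couple M₀=3 kN·m at a=10 m (b=L-a=10):
  θ_2 = (R_Ax²/2 - M_Ax - M₀(x-a))/EI  [x>a] with R_A=9/40, M_A=3/4 = ((9/40)·16²/2 - (3/4)·16 - 3·(16-10))/50000 = -3/125000 rad
Load 3 — triangular load w₀=6 kN/m (0→w₀ over full span):
  θ_3 = -w₀(2x(L-x)(L-2x)(x+2L)+x²(L-x)²)/(120LEI) = -6·(2·16·(20-16)·(20-2·16)·(16+2·20)+16²·(20-16)²)/(120·20·50000) = 64/15625 rad
Load 4 — applied couple M₀=7 kN·m at a=5 m (b=L-a=15):
  θ_4 = (R_Ax²/2 - M_Ax - M₀(x-a))/EI  [x>a] with R_A=63/160, M_A=-21/16 = ((63/160)·16²/2 - (-21/16)·16 - 7·(16-5))/50000 = -7/62500 rad
Superposition: θ = Σ θ_i = 117/50000 rad ≈ 0.002340 rad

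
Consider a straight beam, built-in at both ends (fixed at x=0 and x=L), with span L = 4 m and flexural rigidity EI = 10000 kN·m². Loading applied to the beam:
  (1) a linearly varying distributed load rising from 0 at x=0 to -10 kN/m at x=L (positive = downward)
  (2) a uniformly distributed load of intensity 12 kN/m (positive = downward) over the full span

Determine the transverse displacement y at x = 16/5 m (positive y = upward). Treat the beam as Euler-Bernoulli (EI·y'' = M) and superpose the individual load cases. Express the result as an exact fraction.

y(16/5) = -1024/5859375 m

Load 1 — triangular load w₀=-10 kN/m (0→w₀ over full span):
  y_1 = -w₀x²(L-x)²(x+2L)/(120LEI) = -(-10)·(16/5)²·(4-(16/5))²·((16/5)+2·4)/(120·4·10000) = 896/5859375 m
Load 2 — uniform load w=12 kN/m over full span:
  y_2 = -wx²(L-x)²/(24EI) = -12·(16/5)²·(4-(16/5))²/(24·10000) = -128/390625 m
Superposition: y = Σ y_i = -1024/5859375 m ≈ -0.000175 m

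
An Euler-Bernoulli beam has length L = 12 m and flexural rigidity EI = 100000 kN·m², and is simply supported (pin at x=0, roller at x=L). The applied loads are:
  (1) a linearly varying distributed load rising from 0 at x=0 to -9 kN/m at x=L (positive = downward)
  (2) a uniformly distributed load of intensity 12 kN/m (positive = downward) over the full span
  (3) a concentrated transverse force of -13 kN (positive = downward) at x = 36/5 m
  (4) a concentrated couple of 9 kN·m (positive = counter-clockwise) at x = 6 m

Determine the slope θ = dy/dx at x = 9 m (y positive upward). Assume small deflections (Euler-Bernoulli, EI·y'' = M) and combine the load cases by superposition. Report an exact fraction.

θ(9) = 1146393/400000000 rad

Load 1 — triangular load w₀=-9 kN/m (0→w₀ over full span):
  θ_1 = -w₀(7L⁴-30L²x²+15x⁴)/(360LEI) = -(-9)·(7·12⁴-30·12²·9²+15·9⁴)/(360·12·100000) = -35451/16000000 rad
Load 2 — uniform load w=12 kN/m over full span:
  θ_2 = -w(L³-6Lx²+4x³)/(24EI) = -12·(12³-6·12·9²+4·9³)/(24·100000) = 297/50000 rad
Load 3 — point force P=-13 kN at a=36/5 m (b=L-a=24/5):
  θ_3 = -Pa(2L²-6Lx+3x²+a²)/(6LEI)  [x>a] = -(-13)·(36/5)·(2·12²-6·12·9+3·9²+(36/5)²)/(6·12·100000) = -21177/25000000 rad
Load 4 — applied couple M₀=9 kN·m at a=6 m (b=L-a=6):
  θ_4 = (M₀x²/(2L)-M₀(x-a)+C₁)/EI  [x>a] with C₁=M₀(3b²-L²)/(6L)=-9/2 = (9·9²/(2·12)-9·(9-6)+(-9/2))/100000 = -9/800000 rad
Superposition: θ = Σ θ_i = 1146393/400000000 rad ≈ 0.002866 rad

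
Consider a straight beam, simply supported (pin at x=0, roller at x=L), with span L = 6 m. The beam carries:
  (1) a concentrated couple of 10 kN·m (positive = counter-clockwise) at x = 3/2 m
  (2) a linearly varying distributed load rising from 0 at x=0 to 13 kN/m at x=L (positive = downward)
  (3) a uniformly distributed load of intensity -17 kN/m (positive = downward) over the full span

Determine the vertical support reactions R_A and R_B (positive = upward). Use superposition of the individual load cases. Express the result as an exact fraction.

R_A = -109/3 kN, R_B = -80/3 kN

Load 1 — applied couple M₀=10 kN·m at a=3/2 m (b=L-a=9/2):
  R_A = M₀/L = 10/6 = 5/3 kN
  R_B = -M₀/L = -10/6 = -5/3 kN
Load 2 — triangular load w₀=13 kN/m (0→w₀ over full span):
  R_A = w₀L/6 = 13·6/6 = 13 kN
  R_B = w₀L/3 = 13·6/3 = 26 kN
Load 3 — uniform load w=-17 kN/m over full span:
  R_A = wL/2 = (-17)·6/2 = -51 kN
  R_B = wL/2 = (-17)·6/2 = -51 kN
Superposition: R_A = -109/3 kN, R_B = -80/3 kN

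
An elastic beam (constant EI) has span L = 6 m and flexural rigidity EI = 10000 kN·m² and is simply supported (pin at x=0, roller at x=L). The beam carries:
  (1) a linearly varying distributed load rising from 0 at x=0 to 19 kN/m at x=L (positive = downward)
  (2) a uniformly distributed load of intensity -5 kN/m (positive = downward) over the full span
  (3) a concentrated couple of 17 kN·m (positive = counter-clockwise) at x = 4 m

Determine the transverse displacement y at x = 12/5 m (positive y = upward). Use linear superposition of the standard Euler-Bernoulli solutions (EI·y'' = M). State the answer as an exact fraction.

y(12/5) = -88052/9765625 m

Load 1 — triangular load w₀=19 kN/m (0→w₀ over full span):
  y_1 = -w₀x(7L⁴-10L²x²+3x⁴)/(360LEI) = -19·(12/5)·(7·6⁴-10·6²·(12/5)²+3·(12/5)⁴)/(360·6·10000) = -585333/39062500 m
Load 2 — uniform load w=-5 kN/m over full span:
  y_2 = -wx(L³-2Lx²+x³)/(24EI) = -(-5)·(12/5)·(6³-2·6·(12/5)²+(12/5)³)/(24·10000) = 2511/312500 m
Load 3 — applied couple M₀=17 kN·m at a=4 m (b=L-a=2):
  y_3 = (M₀x³/(6L)+C₁x)/EI  [x≤a] with C₁=M₀(3b²-L²)/(6L)=-34/3 = (17·(12/5)³/(6·6)+(-34/3)·(12/5))/10000 = -323/156250 m
Superposition: y = Σ y_i = -88052/9765625 m ≈ -0.009017 m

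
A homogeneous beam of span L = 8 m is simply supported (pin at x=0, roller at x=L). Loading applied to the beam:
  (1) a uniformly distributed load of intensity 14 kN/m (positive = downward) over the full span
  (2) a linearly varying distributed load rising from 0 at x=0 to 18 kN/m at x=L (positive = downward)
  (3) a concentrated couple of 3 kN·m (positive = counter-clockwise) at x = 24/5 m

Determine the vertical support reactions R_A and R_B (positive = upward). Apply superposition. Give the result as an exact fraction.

R_A = 643/8 kN, R_B = 829/8 kN

Load 1 — uniform load w=14 kN/m over full span:
  R_A = wL/2 = 14·8/2 = 56 kN
  R_B = wL/2 = 14·8/2 = 56 kN
Load 2 — triangular load w₀=18 kN/m (0→w₀ over full span):
  R_A = w₀L/6 = 18·8/6 = 24 kN
  R_B = w₀L/3 = 18·8/3 = 48 kN
Load 3 — applied couple M₀=3 kN·m at a=24/5 m (b=L-a=16/5):
  R_A = M₀/L = 3/8 kN
  R_B = -M₀/L = -3/8 kN
Superposition: R_A = 643/8 kN, R_B = 829/8 kN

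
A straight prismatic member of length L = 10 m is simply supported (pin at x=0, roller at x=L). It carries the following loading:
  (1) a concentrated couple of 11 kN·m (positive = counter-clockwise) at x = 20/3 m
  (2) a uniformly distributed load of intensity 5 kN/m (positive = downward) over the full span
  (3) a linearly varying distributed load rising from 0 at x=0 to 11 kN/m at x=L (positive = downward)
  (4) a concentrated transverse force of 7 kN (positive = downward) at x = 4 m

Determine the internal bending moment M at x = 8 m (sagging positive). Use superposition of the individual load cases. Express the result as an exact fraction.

Load 1 — applied couple M₀=11 kN·m at a=20/3 m (b=L-a=10/3):
  M_1 = M₀x/L - M₀  [x>a] = 11·8/10 - 11 = -11/5 kN·m
Load 2 — uniform load w=5 kN/m over full span:
  M_2 = wx(L-x)/2 = 5·8·(10-8)/2 = 40 kN·m
Load 3 — triangular load w₀=11 kN/m (0→w₀ over full span):
  M_3 = w₀Lx/6 - w₀x³/(6L) = 11·10·8/6 - 11·8³/(6·10) = 264/5 kN·m
Load 4 — point force P=7 kN at a=4 m (b=L-a=6):
  M_4 = Pa(L-x)/L  [x>a] = 7·4·(10-8)/10 = 28/5 kN·m
Superposition: M = Σ M_i = 481/5 kN·m ≈ 96.200000 kN·m

M(8) = 481/5 kN·m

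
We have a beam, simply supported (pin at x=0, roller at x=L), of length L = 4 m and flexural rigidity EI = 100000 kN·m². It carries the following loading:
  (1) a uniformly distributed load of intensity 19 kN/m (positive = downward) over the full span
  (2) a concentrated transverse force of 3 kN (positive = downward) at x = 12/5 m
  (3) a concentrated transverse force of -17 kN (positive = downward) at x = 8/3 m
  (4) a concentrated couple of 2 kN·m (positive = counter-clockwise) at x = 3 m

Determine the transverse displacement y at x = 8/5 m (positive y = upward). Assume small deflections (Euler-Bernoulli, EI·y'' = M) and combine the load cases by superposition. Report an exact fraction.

y(8/5) = -1203971/2531250000 m

Load 1 — uniform load w=19 kN/m over full span:
  y_1 = -wx(L³-2Lx²+x³)/(24EI) = -19·(8/5)·(4³-2·4·(8/5)²+(8/5)³)/(24·100000) = -1178/1953125 m
Load 2 — point force P=3 kN at a=12/5 m (b=L-a=8/5):
  y_2 = -Pbx(L²-b²-x²)/(6LEI)  [x≤a] = -3·(8/5)·(8/5)·(4²-(8/5)²-(8/5)²)/(6·4·100000) = -68/1953125 m
Load 3 — point force P=-17 kN at a=8/3 m (b=L-a=4/3):
  y_3 = -Pbx(L²-b²-x²)/(6LEI)  [x≤a] = -(-17)·(4/3)·(8/5)·(4²-(4/3)²-(8/5)²)/(6·4·100000) = 5576/31640625 m
Load 4 — applied couple M₀=2 kN·m at a=3 m (b=L-a=1):
  y_4 = (M₀x³/(6L)+C₁x)/EI  [x≤a] with C₁=M₀(3b²-L²)/(6L)=-13/12 = (2·(8/5)³/(6·4)+(-13/12)·(8/5))/100000 = -87/6250000 m
Superposition: y = Σ y_i = -1203971/2531250000 m ≈ -0.000476 m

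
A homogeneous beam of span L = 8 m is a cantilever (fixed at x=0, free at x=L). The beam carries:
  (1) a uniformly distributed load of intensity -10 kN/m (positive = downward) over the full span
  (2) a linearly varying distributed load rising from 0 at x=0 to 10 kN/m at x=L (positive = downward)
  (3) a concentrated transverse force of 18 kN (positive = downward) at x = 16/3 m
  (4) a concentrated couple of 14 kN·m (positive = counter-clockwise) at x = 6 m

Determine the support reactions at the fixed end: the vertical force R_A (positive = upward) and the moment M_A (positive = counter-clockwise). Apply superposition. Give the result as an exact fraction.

Load 1 — uniform load w=-10 kN/m over full span:
  R_A = wL = (-10)·8 = -80 kN
  M_A = wL²/2 = (-10)·8²/2 = -320 kN·m
Load 2 — triangular load w₀=10 kN/m (0→w₀ over full span):
  R_A = w₀L/2 = 10·8/2 = 40 kN
  M_A = w₀L²/3 = 10·8²/3 = 640/3 kN·m
Load 3 — point force P=18 kN at a=16/3 m (b=L-a=8/3):
  R_A = P = 18 kN
  M_A = Pa = 18·(16/3) = 96 kN·m
Load 4 — applied couple M₀=14 kN·m at a=6 m (b=L-a=2):
  R_A = 0 kN
  M_A = -M₀ = -14 kN·m
Superposition: R_A = -22 kN, M_A = -74/3 kN·m

R_A = -22 kN, M_A = -74/3 kN·m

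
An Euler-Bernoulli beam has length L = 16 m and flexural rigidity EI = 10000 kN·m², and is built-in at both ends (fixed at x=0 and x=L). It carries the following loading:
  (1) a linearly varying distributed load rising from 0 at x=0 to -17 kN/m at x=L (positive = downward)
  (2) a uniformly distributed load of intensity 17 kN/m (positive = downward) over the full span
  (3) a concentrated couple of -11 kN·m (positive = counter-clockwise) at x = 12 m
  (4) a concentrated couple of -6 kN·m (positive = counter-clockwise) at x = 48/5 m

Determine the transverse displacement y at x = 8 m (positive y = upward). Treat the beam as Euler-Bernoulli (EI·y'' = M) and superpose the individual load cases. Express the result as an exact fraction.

y(8) = -26087/187500 m

Load 1 — triangular load w₀=-17 kN/m (0→w₀ over full span):
  y_1 = -w₀x²(L-x)²(x+2L)/(120LEI) = -(-17)·8²·(16-8)²·(8+2·16)/(120·16·10000) = 272/1875 m
Load 2 — uniform load w=17 kN/m over full span:
  y_2 = -wx²(L-x)²/(24EI) = -17·8²·(16-8)²/(24·10000) = -544/1875 m
Load 3 — applied couple M₀=-11 kN·m at a=12 m (b=L-a=4):
  y_3 = (R_Ax³/6 - M_Ax²/2)/EI  [x≤a] with R_A=-99/128, M_A=-55/16 = ((-99/128)·8³/6 - (-55/16)·8²/2)/10000 = 11/2500 m
Load 4 — applied couple M₀=-6 kN·m at a=48/5 m (b=L-a=32/5):
  y_4 = (R_Ax³/6 - M_Ax²/2)/EI  [x≤a] with R_A=-27/50, M_A=-48/25 = ((-27/50)·8³/6 - (-48/25)·8²/2)/10000 = 24/15625 m
Superposition: y = Σ y_i = -26087/187500 m ≈ -0.139131 m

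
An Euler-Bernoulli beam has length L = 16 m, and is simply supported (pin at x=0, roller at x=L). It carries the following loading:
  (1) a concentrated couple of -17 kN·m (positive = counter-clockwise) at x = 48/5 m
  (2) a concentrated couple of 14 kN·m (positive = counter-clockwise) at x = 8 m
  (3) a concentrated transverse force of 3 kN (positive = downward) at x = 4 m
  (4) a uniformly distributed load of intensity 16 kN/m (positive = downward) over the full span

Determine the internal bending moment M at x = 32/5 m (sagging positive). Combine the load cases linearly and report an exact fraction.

Load 1 — applied couple M₀=-17 kN·m at a=48/5 m (b=L-a=32/5):
  M_1 = M₀x/L  [x≤a] = (-17)·(32/5)/16 = -34/5 kN·m
Load 2 — applied couple M₀=14 kN·m at a=8 m (b=L-a=8):
  M_2 = M₀x/L  [x≤a] = 14·(32/5)/16 = 28/5 kN·m
Load 3 — point force P=3 kN at a=4 m (b=L-a=12):
  M_3 = Pa(L-x)/L  [x>a] = 3·4·(16-(32/5))/16 = 36/5 kN·m
Load 4 — uniform load w=16 kN/m over full span:
  M_4 = wx(L-x)/2 = 16·(32/5)·(16-(32/5))/2 = 12288/25 kN·m
Superposition: M = Σ M_i = 12438/25 kN·m ≈ 497.520000 kN·m

M(32/5) = 12438/25 kN·m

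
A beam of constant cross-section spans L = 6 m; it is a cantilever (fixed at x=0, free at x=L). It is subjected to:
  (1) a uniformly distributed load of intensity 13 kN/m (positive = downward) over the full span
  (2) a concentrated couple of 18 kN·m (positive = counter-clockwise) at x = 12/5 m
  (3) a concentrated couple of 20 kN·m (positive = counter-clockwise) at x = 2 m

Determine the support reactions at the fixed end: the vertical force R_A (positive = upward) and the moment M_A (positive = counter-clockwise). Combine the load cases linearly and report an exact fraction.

R_A = 78 kN, M_A = 196 kN·m

Load 1 — uniform load w=13 kN/m over full span:
  R_A = wL = 13·6 = 78 kN
  M_A = wL²/2 = 13·6²/2 = 234 kN·m
Load 2 — applied couple M₀=18 kN·m at a=12/5 m (b=L-a=18/5):
  R_A = 0 kN
  M_A = -M₀ = -18 kN·m
Load 3 — applied couple M₀=20 kN·m at a=2 m (b=L-a=4):
  R_A = 0 kN
  M_A = -M₀ = -20 kN·m
Superposition: R_A = 78 kN, M_A = 196 kN·m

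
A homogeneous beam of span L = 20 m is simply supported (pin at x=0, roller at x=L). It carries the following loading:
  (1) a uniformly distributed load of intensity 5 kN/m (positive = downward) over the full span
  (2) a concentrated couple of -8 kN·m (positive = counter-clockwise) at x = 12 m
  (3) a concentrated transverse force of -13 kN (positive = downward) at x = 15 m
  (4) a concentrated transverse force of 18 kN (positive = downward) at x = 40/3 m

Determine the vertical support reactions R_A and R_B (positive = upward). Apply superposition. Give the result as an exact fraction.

R_A = 1047/20 kN, R_B = 1053/20 kN

Load 1 — uniform load w=5 kN/m over full span:
  R_A = wL/2 = 5·20/2 = 50 kN
  R_B = wL/2 = 5·20/2 = 50 kN
Load 2 — applied couple M₀=-8 kN·m at a=12 m (b=L-a=8):
  R_A = M₀/L = (-8)/20 = -2/5 kN
  R_B = -M₀/L = -(-8)/20 = 2/5 kN
Load 3 — point force P=-13 kN at a=15 m (b=L-a=5):
  R_A = Pb/L = (-13)·5/20 = -13/4 kN
  R_B = Pa/L = (-13)·15/20 = -39/4 kN
Load 4 — point force P=18 kN at a=40/3 m (b=L-a=20/3):
  R_A = Pb/L = 18·(20/3)/20 = 6 kN
  R_B = Pa/L = 18·(40/3)/20 = 12 kN
Superposition: R_A = 1047/20 kN, R_B = 1053/20 kN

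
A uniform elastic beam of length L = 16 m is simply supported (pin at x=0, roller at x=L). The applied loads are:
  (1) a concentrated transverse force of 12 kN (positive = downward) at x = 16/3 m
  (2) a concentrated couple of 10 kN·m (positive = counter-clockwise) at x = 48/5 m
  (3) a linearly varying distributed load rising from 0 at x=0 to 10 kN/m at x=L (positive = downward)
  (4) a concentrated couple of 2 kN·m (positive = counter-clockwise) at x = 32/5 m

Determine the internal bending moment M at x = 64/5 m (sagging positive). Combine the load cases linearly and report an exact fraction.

M(64/5) = 3332/25 kN·m

Load 1 — point force P=12 kN at a=16/3 m (b=L-a=32/3):
  M_1 = Pa(L-x)/L  [x>a] = 12·(16/3)·(16-(64/5))/16 = 64/5 kN·m
Load 2 — applied couple M₀=10 kN·m at a=48/5 m (b=L-a=32/5):
  M_2 = M₀x/L - M₀  [x>a] = 10·(64/5)/16 - 10 = -2 kN·m
Load 3 — triangular load w₀=10 kN/m (0→w₀ over full span):
  M_3 = w₀Lx/6 - w₀x³/(6L) = 10·16·(64/5)/6 - 10·(64/5)³/(6·16) = 3072/25 kN·m
Load 4 — applied couple M₀=2 kN·m at a=32/5 m (b=L-a=48/5):
  M_4 = M₀x/L - M₀  [x>a] = 2·(64/5)/16 - 2 = -2/5 kN·m
Superposition: M = Σ M_i = 3332/25 kN·m ≈ 133.280000 kN·m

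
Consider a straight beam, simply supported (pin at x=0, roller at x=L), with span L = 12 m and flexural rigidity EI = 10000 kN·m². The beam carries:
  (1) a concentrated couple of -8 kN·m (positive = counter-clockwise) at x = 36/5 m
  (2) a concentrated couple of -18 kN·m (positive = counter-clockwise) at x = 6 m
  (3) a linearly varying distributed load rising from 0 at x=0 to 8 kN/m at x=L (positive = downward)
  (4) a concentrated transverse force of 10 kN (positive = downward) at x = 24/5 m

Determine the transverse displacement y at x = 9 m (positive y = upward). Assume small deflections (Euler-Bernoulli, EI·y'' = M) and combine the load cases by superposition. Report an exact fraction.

Load 1 — applied couple M₀=-8 kN·m at a=36/5 m (b=L-a=24/5):
  y_1 = (M₀x³/(6L)-M₀(x-a)²/2+C₁x)/EI  [x>a] with C₁=M₀(3b²-L²)/(6L)=208/25 = ((-8)·9³/(6·12)-(-8)·(9-(36/5))²/2+(208/25)·9)/10000 = 171/250000 m
Load 2 — applied couple M₀=-18 kN·m at a=6 m (b=L-a=6):
  y_2 = (M₀x³/(6L)-M₀(x-a)²/2+C₁x)/EI  [x>a] with C₁=M₀(3b²-L²)/(6L)=9 = ((-18)·9³/(6·12)-(-18)·(9-6)²/2+9·9)/10000 = -81/40000 m
Load 3 — triangular load w₀=8 kN/m (0→w₀ over full span):
  y_3 = -w₀x(7L⁴-10L²x²+3x⁴)/(360LEI) = -8·9·(7·12⁴-10·12²·9²+3·9⁴)/(360·12·10000) = -3213/40000 m
Load 4 — point force P=10 kN at a=24/5 m (b=L-a=36/5):
  y_4 = -Pa(L-x)(2Lx-a²-x²)/(6LEI)  [x>a] = -10·(24/5)·(12-9)·(2·12·9-(24/5)²-9²)/(6·12·10000) = -2799/125000 m
Superposition: y = Σ y_i = -52029/500000 m ≈ -0.104058 m

y(9) = -52029/500000 m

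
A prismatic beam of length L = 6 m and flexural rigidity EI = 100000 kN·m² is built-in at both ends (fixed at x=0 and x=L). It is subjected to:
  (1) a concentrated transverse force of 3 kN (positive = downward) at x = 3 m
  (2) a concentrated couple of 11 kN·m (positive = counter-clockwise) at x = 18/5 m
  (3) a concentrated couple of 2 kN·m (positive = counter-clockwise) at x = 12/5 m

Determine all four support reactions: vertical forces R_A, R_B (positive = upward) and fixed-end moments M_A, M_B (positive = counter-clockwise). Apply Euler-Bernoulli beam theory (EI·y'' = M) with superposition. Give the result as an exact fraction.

Load 1 — point force P=3 kN at a=3 m (b=L-a=3):
  R_A = Pb²(3a+b)/L³ = 3·3²·(3·3+3)/6³ = 3/2 kN
  M_A = Pab²/L² = 3·3·3²/6² = 9/4 kN·m
  R_B = Pa²(a+3b)/L³ = 3·3²·(3+3·3)/6³ = 3/2 kN
  M_B = -Pa²b/L² = -3·3²·3/6² = -9/4 kN·m
Load 2 — applied couple M₀=11 kN·m at a=18/5 m (b=L-a=12/5):
  R_A = 6M₀ab/L³ = 6·11·(18/5)·(12/5)/6³ = 66/25 kN
  M_A = M₀b(2a-b)/L² = 11·(12/5)·(2·(18/5)-(12/5))/6² = 88/25 kN·m
  R_B = -6M₀ab/L³ = -6·11·(18/5)·(12/5)/6³ = -66/25 kN
  M_B = M₀a(2b-a)/L² = 11·(18/5)·(2·(12/5)-(18/5))/6² = 33/25 kN·m
Load 3 — applied couple M₀=2 kN·m at a=12/5 m (b=L-a=18/5):
  R_A = 6M₀ab/L³ = 6·2·(12/5)·(18/5)/6³ = 12/25 kN
  M_A = M₀b(2a-b)/L² = 2·(18/5)·(2·(12/5)-(18/5))/6² = 6/25 kN·m
  R_B = -6M₀ab/L³ = -6·2·(12/5)·(18/5)/6³ = -12/25 kN
  M_B = M₀a(2b-a)/L² = 2·(12/5)·(2·(18/5)-(12/5))/6² = 16/25 kN·m
Superposition: R_A = 231/50 kN, M_A = 601/100 kN·m, R_B = -81/50 kN, M_B = -29/100 kN·m

R_A = 231/50 kN, M_A = 601/100 kN·m, R_B = -81/50 kN, M_B = -29/100 kN·m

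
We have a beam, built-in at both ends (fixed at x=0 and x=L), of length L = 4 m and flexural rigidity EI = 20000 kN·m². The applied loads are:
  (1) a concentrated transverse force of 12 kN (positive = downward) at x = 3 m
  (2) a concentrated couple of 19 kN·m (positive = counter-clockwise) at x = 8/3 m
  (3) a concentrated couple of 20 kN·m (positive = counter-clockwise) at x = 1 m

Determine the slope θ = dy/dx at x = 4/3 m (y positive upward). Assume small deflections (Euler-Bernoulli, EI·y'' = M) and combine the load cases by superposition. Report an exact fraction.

θ(4/3) = -11/270000 rad

Load 1 — point force P=12 kN at a=3 m (b=L-a=1):
  θ_1 = -Pb²x(2aL-(3a+b)x)/(2L³EI)  [x≤a] = -12·1²·(4/3)·(2·3·4-(3·3+1)·(4/3))/(2·4³·20000) = -1/15000 rad
Load 2 — applied couple M₀=19 kN·m at a=8/3 m (b=L-a=4/3):
  θ_2 = (R_Ax²/2 - M_Ax)/EI  [x≤a] with R_A=19/3, M_A=19/3 = ((19/3)·(4/3)²/2 - (19/3)·(4/3))/20000 = -19/135000 rad
Load 3 — applied couple M₀=20 kN·m at a=1 m (b=L-a=3):
  θ_3 = (R_Ax²/2 - M_Ax - M₀(x-a))/EI  [x>a] with R_A=45/8, M_A=-15/4 = ((45/8)·(4/3)²/2 - (-15/4)·(4/3) - 20·((4/3)-1))/20000 = 1/6000 rad
Superposition: θ = Σ θ_i = -11/270000 rad ≈ -0.000041 rad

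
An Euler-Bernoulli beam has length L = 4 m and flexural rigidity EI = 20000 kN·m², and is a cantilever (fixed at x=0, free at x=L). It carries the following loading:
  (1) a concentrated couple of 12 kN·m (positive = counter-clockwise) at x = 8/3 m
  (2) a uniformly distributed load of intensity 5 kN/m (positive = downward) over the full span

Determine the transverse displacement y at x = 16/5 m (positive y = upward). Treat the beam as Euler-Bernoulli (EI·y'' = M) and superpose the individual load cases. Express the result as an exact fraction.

Load 1 — applied couple M₀=12 kN·m at a=8/3 m (b=L-a=4/3):
  y_1 = M₀a(2x-a)/(2EI)  [x>a] = 12·(8/3)·(2·(16/5)-(8/3))/(2·20000) = 28/9375 m
Load 2 — uniform load w=5 kN/m over full span:
  y_2 = -wx²(x²-4Lx+6L²)/(24EI) = -5·(16/5)²·((16/5)²-4·4·(16/5)+6·4²)/(24·20000) = -1376/234375 m
Superposition: y = Σ y_i = -676/234375 m ≈ -0.002884 m

y(16/5) = -676/234375 m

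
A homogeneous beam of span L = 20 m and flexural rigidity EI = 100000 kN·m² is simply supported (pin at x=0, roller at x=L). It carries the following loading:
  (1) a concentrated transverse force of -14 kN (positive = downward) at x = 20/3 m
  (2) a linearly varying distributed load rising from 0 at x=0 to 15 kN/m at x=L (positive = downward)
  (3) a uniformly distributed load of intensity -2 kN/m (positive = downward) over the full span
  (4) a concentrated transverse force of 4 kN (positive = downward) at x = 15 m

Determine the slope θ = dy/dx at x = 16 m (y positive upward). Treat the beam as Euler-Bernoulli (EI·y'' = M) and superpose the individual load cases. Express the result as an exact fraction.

θ(16) = 213023/16200000 rad

Load 1 — point force P=-14 kN at a=20/3 m (b=L-a=40/3):
  θ_1 = -Pa(2L²-6Lx+3x²+a²)/(6LEI)  [x>a] = -(-14)·(20/3)·(2·20²-6·20·16+3·16²+(20/3)²)/(6·20·100000) = -1211/506250 rad
Load 2 — triangular load w₀=15 kN/m (0→w₀ over full span):
  θ_2 = -w₀(7L⁴-30L²x²+15x⁴)/(360LEI) = -15·(7·20⁴-30·20²·16²+15·16⁴)/(360·20·100000) = 757/37500 rad
Load 3 — uniform load w=-2 kN/m over full span:
  θ_3 = -w(L³-6Lx²+4x³)/(24EI) = -(-2)·(20³-6·20·16²+4·16³)/(24·100000) = -33/6250 rad
Load 4 — point force P=4 kN at a=15 m (b=L-a=5):
  θ_4 = -Pa(2L²-6Lx+3x²+a²)/(6LEI)  [x>a] = -4·15·(2·20²-6·20·16+3·16²+15²)/(6·20·100000) = 127/200000 rad
Superposition: θ = Σ θ_i = 213023/16200000 rad ≈ 0.013150 rad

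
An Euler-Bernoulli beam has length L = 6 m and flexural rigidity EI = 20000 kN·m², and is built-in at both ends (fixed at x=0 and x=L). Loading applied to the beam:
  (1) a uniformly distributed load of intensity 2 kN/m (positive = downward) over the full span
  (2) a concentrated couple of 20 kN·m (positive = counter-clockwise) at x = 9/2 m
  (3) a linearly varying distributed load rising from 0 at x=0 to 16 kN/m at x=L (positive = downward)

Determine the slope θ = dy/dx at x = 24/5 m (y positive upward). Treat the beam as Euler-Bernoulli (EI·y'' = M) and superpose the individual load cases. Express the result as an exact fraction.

θ(24/5) = 3969/3125000 rad

Load 1 — uniform load w=2 kN/m over full span:
  θ_1 = -wx(L-x)(L-2x)/(12EI) = -2·(24/5)·(6-(24/5))·(6-2·(24/5))/(12·20000) = 27/156250 rad
Load 2 — applied couple M₀=20 kN·m at a=9/2 m (b=L-a=3/2):
  θ_2 = (R_Ax²/2 - M_Ax - M₀(x-a))/EI  [x>a] with R_A=15/4, M_A=25/4 = ((15/4)·(24/5)²/2 - (25/4)·(24/5) - 20·((24/5)-(9/2)))/20000 = 9/25000 rad
Load 3 — triangular load w₀=16 kN/m (0→w₀ over full span):
  θ_3 = -w₀(2x(L-x)(L-2x)(x+2L)+x²(L-x)²)/(120LEI) = -16·(2·(24/5)·(6-(24/5))·(6-2·(24/5))·((24/5)+2·6)+(24/5)²·(6-(24/5))²)/(120·6·20000) = 288/390625 rad
Superposition: θ = Σ θ_i = 3969/3125000 rad ≈ 0.001270 rad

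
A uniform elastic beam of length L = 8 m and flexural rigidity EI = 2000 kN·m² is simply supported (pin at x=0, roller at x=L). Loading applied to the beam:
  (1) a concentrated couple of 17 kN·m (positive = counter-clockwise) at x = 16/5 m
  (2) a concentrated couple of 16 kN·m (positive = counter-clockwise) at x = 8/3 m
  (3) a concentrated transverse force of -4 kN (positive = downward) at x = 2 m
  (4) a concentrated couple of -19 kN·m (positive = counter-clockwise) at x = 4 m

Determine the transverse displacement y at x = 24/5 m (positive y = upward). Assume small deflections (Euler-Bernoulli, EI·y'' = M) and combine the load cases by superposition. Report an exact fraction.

Load 1 — applied couple M₀=17 kN·m at a=16/5 m (b=L-a=24/5):
  y_1 = (M₀x³/(6L)-M₀(x-a)²/2+C₁x)/EI  [x>a] with C₁=M₀(3b²-L²)/(6L)=136/75 = (17·(24/5)³/(6·8)-17·((24/5)-(16/5))²/2+(136/75)·(24/5))/2000 = 204/15625 m
Load 2 — applied couple M₀=16 kN·m at a=8/3 m (b=L-a=16/3):
  y_2 = (M₀x³/(6L)-M₀(x-a)²/2+C₁x)/EI  [x>a] with C₁=M₀(3b²-L²)/(6L)=64/9 = (16·(24/5)³/(6·8)-16·((24/5)-(8/3))²/2+(64/9)·(24/5))/2000 = 2432/140625 m
Load 3 — point force P=-4 kN at a=2 m (b=L-a=6):
  y_3 = -Pa(L-x)(2Lx-a²-x²)/(6LEI)  [x>a] = -(-4)·2·(8-(24/5))·(2·8·(24/5)-2²-(24/5)²)/(6·8·2000) = 622/46875 m
Load 4 — applied couple M₀=-19 kN·m at a=4 m (b=L-a=4):
  y_4 = (M₀x³/(6L)-M₀(x-a)²/2+C₁x)/EI  [x>a] with C₁=M₀(3b²-L²)/(6L)=19/3 = ((-19)·(24/5)³/(6·8)-(-19)·((24/5)-4)²/2+(19/3)·(24/5))/2000 = -57/15625 m
Superposition: y = Σ y_i = 5621/140625 m ≈ 0.039972 m

y(24/5) = 5621/140625 m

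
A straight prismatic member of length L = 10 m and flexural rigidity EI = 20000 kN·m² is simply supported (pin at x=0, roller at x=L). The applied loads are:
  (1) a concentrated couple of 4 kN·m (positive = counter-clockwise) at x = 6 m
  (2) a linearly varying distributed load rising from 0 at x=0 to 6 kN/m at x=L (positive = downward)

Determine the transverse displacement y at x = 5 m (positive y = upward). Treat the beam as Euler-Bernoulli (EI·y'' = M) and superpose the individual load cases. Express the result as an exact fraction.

y(5) = -3197/160000 m

Load 1 — applied couple M₀=4 kN·m at a=6 m (b=L-a=4):
  y_1 = (M₀x³/(6L)+C₁x)/EI  [x≤a] with C₁=M₀(3b²-L²)/(6L)=-52/15 = (4·5³/(6·10)+(-52/15)·5)/20000 = -9/20000 m
Load 2 — triangular load w₀=6 kN/m (0→w₀ over full span):
  y_2 = -w₀x(7L⁴-10L²x²+3x⁴)/(360LEI) = -6·5·(7·10⁴-10·10²·5²+3·5⁴)/(360·10·20000) = -5/256 m
Superposition: y = Σ y_i = -3197/160000 m ≈ -0.019981 m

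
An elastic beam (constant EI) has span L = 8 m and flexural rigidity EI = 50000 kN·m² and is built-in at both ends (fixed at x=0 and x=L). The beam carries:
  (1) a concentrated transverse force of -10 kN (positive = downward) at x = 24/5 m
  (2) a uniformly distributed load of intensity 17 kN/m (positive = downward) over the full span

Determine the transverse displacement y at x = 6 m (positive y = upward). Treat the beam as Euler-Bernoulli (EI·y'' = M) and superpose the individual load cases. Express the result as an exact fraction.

y(6) = -219/125000 m

Load 1 — point force P=-10 kN at a=24/5 m (b=L-a=16/5):
  y_1 = -Pa²(L-x)²(3bL-(3b+a)(L-x))/(6L³EI)  [x>a] = -(-10)·(24/5)²·(8-6)²·(3·(16/5)·8-(3·(16/5)+(24/5))·(8-6))/(6·8³·50000) = 9/31250 m
Load 2 — uniform load w=17 kN/m over full span:
  y_2 = -wx²(L-x)²/(24EI) = -17·6²·(8-6)²/(24·50000) = -51/25000 m
Superposition: y = Σ y_i = -219/125000 m ≈ -0.001752 m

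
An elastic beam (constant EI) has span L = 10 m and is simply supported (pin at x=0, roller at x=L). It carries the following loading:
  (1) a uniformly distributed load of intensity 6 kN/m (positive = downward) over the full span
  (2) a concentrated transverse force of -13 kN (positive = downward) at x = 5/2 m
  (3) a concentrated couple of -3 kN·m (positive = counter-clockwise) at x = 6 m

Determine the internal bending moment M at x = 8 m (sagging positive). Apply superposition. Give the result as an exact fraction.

M(8) = 421/10 kN·m

Load 1 — uniform load w=6 kN/m over full span:
  M_1 = wx(L-x)/2 = 6·8·(10-8)/2 = 48 kN·m
Load 2 — point force P=-13 kN at a=5/2 m (b=L-a=15/2):
  M_2 = Pa(L-x)/L  [x>a] = (-13)·(5/2)·(10-8)/10 = -13/2 kN·m
Load 3 — applied couple M₀=-3 kN·m at a=6 m (b=L-a=4):
  M_3 = M₀x/L - M₀  [x>a] = (-3)·8/10 - (-3) = 3/5 kN·m
Superposition: M = Σ M_i = 421/10 kN·m ≈ 42.100000 kN·m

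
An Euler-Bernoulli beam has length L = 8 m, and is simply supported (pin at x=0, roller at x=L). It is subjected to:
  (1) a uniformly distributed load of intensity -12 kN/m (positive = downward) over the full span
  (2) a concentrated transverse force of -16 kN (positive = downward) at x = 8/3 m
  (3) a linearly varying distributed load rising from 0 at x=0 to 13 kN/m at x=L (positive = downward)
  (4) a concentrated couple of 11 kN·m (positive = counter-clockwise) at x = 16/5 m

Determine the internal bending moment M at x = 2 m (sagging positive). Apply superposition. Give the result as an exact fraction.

M(2) = -697/12 kN·m

Load 1 — uniform load w=-12 kN/m over full span:
  M_1 = wx(L-x)/2 = (-12)·2·(8-2)/2 = -72 kN·m
Load 2 — point force P=-16 kN at a=8/3 m (b=L-a=16/3):
  M_2 = Pbx/L  [x≤a] = (-16)·(16/3)·2/8 = -64/3 kN·m
Load 3 — triangular load w₀=13 kN/m (0→w₀ over full span):
  M_3 = w₀Lx/6 - w₀x³/(6L) = 13·8·2/6 - 13·2³/(6·8) = 65/2 kN·m
Load 4 — applied couple M₀=11 kN·m at a=16/5 m (b=L-a=24/5):
  M_4 = M₀x/L  [x≤a] = 11·2/8 = 11/4 kN·m
Superposition: M = Σ M_i = -697/12 kN·m ≈ -58.083333 kN·m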